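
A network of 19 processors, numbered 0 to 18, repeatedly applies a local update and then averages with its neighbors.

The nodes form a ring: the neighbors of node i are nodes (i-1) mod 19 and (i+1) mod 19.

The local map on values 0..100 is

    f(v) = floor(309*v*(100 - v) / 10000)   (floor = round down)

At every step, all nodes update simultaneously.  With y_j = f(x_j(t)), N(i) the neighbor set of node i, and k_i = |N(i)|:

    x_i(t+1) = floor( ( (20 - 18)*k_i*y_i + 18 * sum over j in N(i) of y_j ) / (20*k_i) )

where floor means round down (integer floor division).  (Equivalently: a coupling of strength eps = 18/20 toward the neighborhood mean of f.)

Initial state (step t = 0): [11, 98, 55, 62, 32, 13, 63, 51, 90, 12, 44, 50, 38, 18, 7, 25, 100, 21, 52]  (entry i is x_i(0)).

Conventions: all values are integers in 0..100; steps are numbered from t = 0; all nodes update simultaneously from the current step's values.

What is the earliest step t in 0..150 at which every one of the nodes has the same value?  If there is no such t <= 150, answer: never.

Answer: never
Key observation: The state at step 20 reappears at step 22 — the system is in a cycle of period 2 from step 20 on.  No step 0..22 is synchronized, and the cycle repeats forever, so no step up to 150 (or ever) has all nodes equal.

Derivation:
t=0: [11, 98, 55, 62, 32, 13, 63, 51, 90, 12, 44, 50, 38, 18, 7, 25, 100, 21, 52]  (not all equal)
t=1: [40, 48, 42, 71, 54, 65, 57, 52, 51, 49, 56, 74, 62, 45, 47, 14, 48, 39, 44]  (not all equal)
t=2: [76, 74, 70, 74, 67, 74, 73, 76, 77, 76, 68, 72, 67, 74, 58, 72, 57, 76, 73]  (not all equal)
t=3: [59, 59, 59, 65, 59, 63, 57, 56, 55, 60, 59, 66, 61, 70, 61, 73, 60, 66, 56]  (not all equal)
t=4: [74, 74, 72, 73, 71, 74, 74, 75, 75, 74, 71, 73, 67, 72, 63, 72, 65, 74, 71]  (not all equal)
t=5: [60, 60, 59, 62, 59, 60, 58, 57, 57, 59, 59, 64, 61, 69, 63, 70, 61, 65, 59]  (not all equal)
t=6: [74, 74, 73, 73, 73, 74, 74, 75, 74, 74, 72, 73, 68, 71, 65, 71, 67, 73, 72]  (not all equal)
t=7: [60, 59, 59, 60, 59, 59, 58, 58, 58, 60, 59, 64, 62, 67, 63, 68, 62, 64, 59]  (not all equal)
t=8: [74, 74, 74, 74, 74, 74, 74, 75, 74, 74, 72, 72, 69, 71, 67, 71, 69, 72, 72]  (not all equal)
t=9: [60, 59, 59, 59, 59, 59, 58, 58, 58, 60, 60, 63, 62, 66, 63, 66, 62, 63, 60]  (not all equal)
t=10: [74, 74, 74, 74, 74, 74, 74, 75, 74, 74, 73, 72, 70, 71, 69, 71, 70, 72, 73]  (not all equal)
t=11: [59, 59, 59, 59, 59, 59, 58, 58, 58, 59, 60, 62, 62, 64, 63, 64, 62, 62, 60]  (not all equal)
t=12: [74, 74, 74, 74, 74, 74, 74, 75, 74, 74, 73, 72, 71, 71, 71, 71, 71, 72, 73]  (not all equal)
t=13: [59, 59, 59, 59, 59, 59, 58, 58, 58, 59, 60, 61, 62, 63, 63, 63, 62, 61, 60]  (not all equal)
t=14: [74, 74, 74, 74, 74, 74, 74, 75, 74, 74, 73, 73, 72, 72, 72, 72, 72, 73, 73]  (not all equal)
t=15: [59, 59, 59, 59, 59, 59, 58, 58, 58, 59, 59, 60, 61, 62, 62, 62, 61, 60, 59]  (not all equal)
t=16: [74, 74, 74, 74, 74, 74, 74, 75, 74, 74, 74, 73, 73, 72, 72, 72, 73, 73, 74]  (not all equal)
t=17: [59, 59, 59, 59, 59, 59, 58, 58, 58, 59, 59, 59, 60, 61, 62, 61, 60, 59, 59]  (not all equal)
t=18: [74, 74, 74, 74, 74, 74, 74, 75, 74, 74, 74, 74, 73, 73, 72, 73, 73, 74, 74]  (not all equal)
t=19: [59, 59, 59, 59, 59, 59, 58, 58, 58, 59, 59, 59, 59, 60, 60, 60, 59, 59, 59]  (not all equal)
t=20: [74, 74, 74, 74, 74, 74, 74, 75, 74, 74, 74, 74, 74, 74, 74, 74, 74, 74, 74]  (not all equal)
t=21: [59, 59, 59, 59, 59, 59, 58, 58, 58, 59, 59, 59, 59, 59, 59, 59, 59, 59, 59]  (not all equal)
t=22: [74, 74, 74, 74, 74, 74, 74, 75, 74, 74, 74, 74, 74, 74, 74, 74, 74, 74, 74]  (not all equal)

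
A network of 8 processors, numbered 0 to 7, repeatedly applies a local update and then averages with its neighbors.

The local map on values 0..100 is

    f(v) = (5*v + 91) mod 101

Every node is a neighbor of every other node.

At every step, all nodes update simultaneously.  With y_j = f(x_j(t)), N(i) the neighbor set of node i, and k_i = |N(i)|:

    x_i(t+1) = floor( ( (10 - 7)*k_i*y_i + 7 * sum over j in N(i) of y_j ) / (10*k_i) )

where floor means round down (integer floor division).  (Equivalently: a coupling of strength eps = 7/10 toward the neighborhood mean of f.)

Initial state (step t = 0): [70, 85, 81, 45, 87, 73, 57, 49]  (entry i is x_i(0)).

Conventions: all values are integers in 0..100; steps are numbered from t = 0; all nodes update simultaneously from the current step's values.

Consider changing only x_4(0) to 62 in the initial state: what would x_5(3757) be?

Answer: x_5(3757) = 41
Key observation: The state at step 3, [64, 59, 55, 59, 56, 67, 51, 63], reappears at step 6: the system is in a cycle of period 3 from step 3 on.  Therefore the state at step 3757 equals the state at step 3 + ((3757 - 3) mod 3) = 4, which is [38, 53, 49, 53, 50, 41, 45, 37].

Derivation:
t=0: [70, 85, 81, 45, 62, 73, 57, 49]
t=1: [48, 43, 59, 43, 60, 51, 55, 47]
t=2: [39, 34, 50, 34, 51, 42, 46, 38]
t=3: [64, 59, 55, 59, 56, 67, 51, 63]
t=4: [38, 53, 49, 53, 50, 41, 45, 37]
t=5: [59, 54, 50, 54, 51, 62, 46, 58]
t=6: [64, 59, 55, 59, 56, 67, 51, 63]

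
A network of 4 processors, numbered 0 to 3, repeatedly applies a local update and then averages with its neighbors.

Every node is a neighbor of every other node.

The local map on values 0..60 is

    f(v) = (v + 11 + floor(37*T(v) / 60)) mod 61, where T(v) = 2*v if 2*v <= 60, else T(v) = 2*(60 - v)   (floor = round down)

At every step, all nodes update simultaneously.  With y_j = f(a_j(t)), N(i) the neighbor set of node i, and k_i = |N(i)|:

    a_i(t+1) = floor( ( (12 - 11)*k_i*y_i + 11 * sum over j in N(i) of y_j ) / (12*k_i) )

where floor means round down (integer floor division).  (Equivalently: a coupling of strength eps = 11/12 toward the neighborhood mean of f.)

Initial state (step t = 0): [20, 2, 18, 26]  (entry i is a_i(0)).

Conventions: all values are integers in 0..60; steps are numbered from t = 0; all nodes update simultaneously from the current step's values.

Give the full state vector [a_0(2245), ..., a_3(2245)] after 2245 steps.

Answer: [42, 42, 42, 42]
Key observation: The state at step 8, [14, 14, 14, 14], reappears at step 10: the system is in a cycle of period 2 from step 8 on.  Therefore the state at step 2245 equals the state at step 8 + ((2245 - 8) mod 2) = 9, which is [42, 42, 42, 42].

Derivation:
t=0: [20, 2, 18, 26]
t=1: [27, 36, 28, 37]
t=2: [13, 12, 13, 12]
t=3: [38, 38, 38, 38]
t=4: [15, 15, 15, 15]
t=5: [44, 44, 44, 44]
t=6: [13, 13, 13, 13]
t=7: [40, 40, 40, 40]
t=8: [14, 14, 14, 14]
t=9: [42, 42, 42, 42]
t=10: [14, 14, 14, 14]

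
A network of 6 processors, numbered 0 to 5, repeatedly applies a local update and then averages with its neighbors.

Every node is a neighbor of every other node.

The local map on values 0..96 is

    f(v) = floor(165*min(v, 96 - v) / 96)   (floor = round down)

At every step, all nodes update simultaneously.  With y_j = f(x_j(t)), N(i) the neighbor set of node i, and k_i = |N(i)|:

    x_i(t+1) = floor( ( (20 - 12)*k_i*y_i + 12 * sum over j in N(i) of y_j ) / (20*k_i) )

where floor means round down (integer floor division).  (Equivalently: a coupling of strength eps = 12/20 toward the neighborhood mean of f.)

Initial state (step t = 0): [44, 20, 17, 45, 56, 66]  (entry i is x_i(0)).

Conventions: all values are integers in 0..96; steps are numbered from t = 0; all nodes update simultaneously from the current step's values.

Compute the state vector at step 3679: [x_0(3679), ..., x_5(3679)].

Answer: [61, 61, 61, 61, 61, 61]
Key observation: The state at step 13, [61, 61, 61, 61, 61, 61], reappears at step 15: the system is in a cycle of period 2 from step 13 on.  Therefore the state at step 3679 equals the state at step 13 + ((3679 - 13) mod 2) = 13, which is [61, 61, 61, 61, 61, 61].

Derivation:
t=0: [44, 20, 17, 45, 56, 66]
t=1: [61, 49, 48, 61, 59, 54]
t=2: [66, 72, 73, 66, 67, 70]
t=3: [47, 44, 43, 47, 46, 45]
t=4: [78, 76, 76, 78, 77, 77]
t=5: [31, 32, 32, 31, 32, 32]
t=6: [53, 54, 54, 53, 54, 54]
t=7: [72, 72, 72, 72, 72, 72]
t=8: [41, 41, 41, 41, 41, 41]
t=9: [70, 70, 70, 70, 70, 70]
t=10: [44, 44, 44, 44, 44, 44]
t=11: [75, 75, 75, 75, 75, 75]
t=12: [36, 36, 36, 36, 36, 36]
t=13: [61, 61, 61, 61, 61, 61]
t=14: [60, 60, 60, 60, 60, 60]
t=15: [61, 61, 61, 61, 61, 61]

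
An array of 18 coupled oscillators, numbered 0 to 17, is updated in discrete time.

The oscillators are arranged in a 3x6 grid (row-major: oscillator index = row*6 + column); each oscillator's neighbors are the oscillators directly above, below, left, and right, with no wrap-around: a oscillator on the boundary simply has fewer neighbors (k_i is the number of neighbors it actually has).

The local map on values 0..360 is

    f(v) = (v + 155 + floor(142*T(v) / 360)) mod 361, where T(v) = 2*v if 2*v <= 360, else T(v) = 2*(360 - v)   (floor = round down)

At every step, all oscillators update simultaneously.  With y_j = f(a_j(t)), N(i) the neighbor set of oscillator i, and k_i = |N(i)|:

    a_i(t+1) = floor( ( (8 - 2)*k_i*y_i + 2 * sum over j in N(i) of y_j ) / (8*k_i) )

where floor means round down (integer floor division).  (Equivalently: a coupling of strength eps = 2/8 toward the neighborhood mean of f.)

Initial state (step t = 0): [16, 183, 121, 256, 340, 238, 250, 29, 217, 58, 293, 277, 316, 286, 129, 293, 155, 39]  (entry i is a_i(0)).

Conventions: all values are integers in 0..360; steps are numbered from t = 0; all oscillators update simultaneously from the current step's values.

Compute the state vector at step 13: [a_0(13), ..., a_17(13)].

Simulating step by step:
t=0: [16, 183, 121, 256, 340, 238, 250, 29, 217, 58, 293, 277, 316, 286, 129, 293, 155, 39]
t=1: [168, 120, 38, 133, 145, 131, 141, 186, 123, 226, 142, 142, 141, 134, 51, 133, 95, 193]
t=2: [77, 42, 170, 56, 48, 33, 55, 94, 54, 101, 70, 52, 44, 58, 191, 81, 259, 135]
t=3: [279, 231, 134, 247, 242, 221, 260, 304, 242, 319, 269, 230, 238, 249, 155, 273, 150, 73]
t=4: [134, 120, 56, 123, 129, 124, 132, 138, 121, 141, 129, 139, 128, 125, 86, 124, 92, 237]
t=5: [29, 33, 193, 37, 22, 19, 30, 34, 48, 38, 44, 45, 22, 43, 234, 67, 253, 141]
t=6: [207, 205, 144, 210, 199, 194, 207, 217, 222, 227, 223, 215, 200, 217, 157, 245, 144, 80]
t=7: [121, 115, 68, 116, 120, 118, 121, 122, 116, 125, 119, 137, 120, 118, 86, 117, 84, 245]
t=8: [53, 294, 237, 25, 7, 9, 10, 32, 39, 13, 27, 40, 7, 31, 231, 54, 240, 139]
t=9: [225, 154, 142, 188, 173, 177, 181, 205, 208, 188, 195, 204, 173, 199, 151, 224, 137, 75]
t=10: [116, 76, 61, 110, 106, 110, 116, 117, 112, 117, 113, 133, 106, 114, 78, 112, 73, 236]
t=11: [37, 239, 281, 314, 346, 310, 29, 65, 301, 90, 309, 92, 302, 321, 309, 314, 283, 134]
t=12: [207, 148, 137, 158, 149, 166, 207, 242, 159, 272, 164, 265, 149, 155, 143, 157, 129, 81]
t=13: [113, 67, 46, 76, 66, 91, 116, 117, 80, 120, 87, 139, 69, 73, 55, 72, 56, 243]

Answer: [113, 67, 46, 76, 66, 91, 116, 117, 80, 120, 87, 139, 69, 73, 55, 72, 56, 243]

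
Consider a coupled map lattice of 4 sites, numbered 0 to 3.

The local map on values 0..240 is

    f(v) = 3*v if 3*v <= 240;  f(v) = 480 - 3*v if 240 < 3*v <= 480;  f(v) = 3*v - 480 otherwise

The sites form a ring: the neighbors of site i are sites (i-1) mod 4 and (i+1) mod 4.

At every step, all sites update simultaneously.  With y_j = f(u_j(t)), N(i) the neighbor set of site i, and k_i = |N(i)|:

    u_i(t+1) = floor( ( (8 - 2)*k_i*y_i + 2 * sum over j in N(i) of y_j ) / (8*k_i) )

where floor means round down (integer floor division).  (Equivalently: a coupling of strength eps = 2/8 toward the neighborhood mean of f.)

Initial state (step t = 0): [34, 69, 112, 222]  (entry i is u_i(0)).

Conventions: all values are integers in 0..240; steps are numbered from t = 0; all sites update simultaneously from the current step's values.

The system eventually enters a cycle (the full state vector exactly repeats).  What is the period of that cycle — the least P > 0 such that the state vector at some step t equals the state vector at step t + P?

Answer: 16
Key observation: The state at step 90, [92, 60, 92, 60], reappears at step 106 — and no state repeats earlier — so the cycle the system enters has period 16.

Derivation:
t=0: [34, 69, 112, 222]
t=1: [125, 186, 157, 170]
t=2: [92, 72, 20, 36]
t=3: [193, 195, 85, 114]
t=4: [104, 119, 199, 144]
t=5: [147, 127, 109, 71]
t=6: [68, 98, 153, 183]
t=7: [184, 167, 47, 79]
t=8: [86, 42, 138, 204]
t=9: [198, 130, 81, 135]
t=10: [106, 111, 198, 100]
t=11: [162, 144, 126, 169]
t=12: [13, 49, 85, 33]
t=13: [60, 143, 199, 107]
t=14: [161, 75, 114, 156]
t=15: [31, 186, 133, 26]
t=16: [89, 80, 80, 80]
t=17: [219, 236, 240, 236]
t=18: [189, 223, 237, 223]
t=19: [112, 181, 220, 181]
t=20: [123, 87, 150, 87]
t=21: [138, 181, 77, 181]
t=22: [65, 84, 189, 84]
t=23: [203, 206, 122, 206]
t=24: [131, 133, 120, 133]
t=25: [85, 86, 110, 86]
t=26: [224, 213, 168, 213]
t=27: [183, 146, 57, 146]
t=28: [62, 61, 138, 61]
t=29: [185, 168, 95, 168]
t=30: [62, 51, 152, 51]
t=31: [177, 141, 56, 141]
t=32: [52, 70, 140, 70]
t=33: [169, 184, 97, 184]
t=34: [38, 81, 159, 81]
t=35: [144, 192, 61, 192]
t=36: [60, 100, 161, 100]
t=37: [180, 157, 47, 157]
t=38: [47, 31, 108, 31]
t=39: [129, 106, 140, 106]
t=40: [110, 140, 85, 140]
t=41: [127, 91, 183, 91]
t=42: [126, 176, 103, 176]
t=43: [88, 70, 140, 70]
t=44: [214, 192, 97, 192]
t=45: [145, 115, 165, 115]
t=46: [67, 108, 45, 108]
t=47: [189, 159, 140, 159]
t=48: [66, 20, 45, 20]
t=49: [163, 86, 116, 86]
t=50: [62, 184, 154, 184]
t=51: [157, 79, 31, 79]
t=52: [66, 190, 129, 190]
t=53: [171, 103, 92, 103]
t=54: [67, 157, 195, 157]
t=55: [153, 45, 81, 45]
t=56: [49, 133, 211, 133]
t=57: [130, 98, 135, 98]
t=58: [114, 160, 102, 160]
t=59: [103, 39, 130, 39]
t=60: [157, 120, 96, 120]
t=61: [36, 115, 174, 115]
t=62: [114, 120, 65, 120]
t=63: [133, 131, 176, 131]
t=64: [82, 81, 57, 81]
t=65: [234, 228, 187, 228]
t=66: [217, 190, 111, 190]
t=67: [150, 107, 132, 107]
t=68: [62, 133, 102, 133]
t=69: [159, 105, 150, 105]
t=70: [43, 127, 63, 127]
t=71: [121, 114, 166, 114]
t=72: [122, 120, 48, 120]
t=73: [115, 122, 138, 122]
t=74: [129, 110, 78, 110]
t=75: [107, 153, 213, 153]
t=76: [124, 55, 124, 55]
t=77: [122, 150, 122, 150]
t=78: [93, 51, 93, 51]
t=79: [189, 165, 189, 165]
t=80: [69, 33, 69, 33]
t=81: [180, 126, 180, 126]
t=82: [70, 91, 70, 91]
t=83: [209, 207, 209, 207]
t=84: [145, 142, 145, 142]
t=85: [47, 51, 47, 51]
t=86: [144, 150, 144, 150]
t=87: [43, 34, 43, 34]
t=88: [122, 108, 122, 108]
t=89: [124, 145, 124, 145]
t=90: [92, 60, 92, 60]
t=91: [198, 186, 198, 186]
t=92: [105, 87, 105, 87]
t=93: [178, 205, 178, 205]
t=94: [74, 114, 74, 114]
t=95: [201, 159, 201, 159]
t=96: [93, 33, 93, 33]
t=97: [175, 124, 175, 124]
t=98: [60, 92, 60, 92]
t=99: [186, 198, 186, 198]
t=100: [87, 105, 87, 105]
t=101: [205, 178, 205, 178]
t=102: [114, 74, 114, 74]
t=103: [159, 201, 159, 201]
t=104: [33, 93, 33, 93]
t=105: [124, 175, 124, 175]
t=106: [92, 60, 92, 60]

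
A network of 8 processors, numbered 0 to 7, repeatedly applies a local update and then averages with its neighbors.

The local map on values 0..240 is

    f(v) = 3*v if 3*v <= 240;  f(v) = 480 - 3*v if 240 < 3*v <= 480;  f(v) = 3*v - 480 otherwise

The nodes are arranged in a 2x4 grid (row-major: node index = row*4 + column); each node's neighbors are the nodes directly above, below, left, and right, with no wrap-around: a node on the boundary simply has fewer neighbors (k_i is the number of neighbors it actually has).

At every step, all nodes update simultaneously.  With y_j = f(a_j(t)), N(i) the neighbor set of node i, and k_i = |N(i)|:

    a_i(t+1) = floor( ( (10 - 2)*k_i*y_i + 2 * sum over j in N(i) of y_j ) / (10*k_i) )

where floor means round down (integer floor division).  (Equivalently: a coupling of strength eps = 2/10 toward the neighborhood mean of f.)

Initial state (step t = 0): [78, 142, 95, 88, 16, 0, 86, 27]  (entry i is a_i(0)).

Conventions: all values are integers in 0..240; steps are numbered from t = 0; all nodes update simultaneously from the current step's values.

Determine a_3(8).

Simulating step by step:
t=0: [78, 142, 95, 88, 16, 0, 86, 27]
t=1: [197, 71, 188, 200, 61, 21, 196, 108]
t=2: [128, 187, 96, 120, 163, 84, 106, 147]
t=3: [85, 99, 177, 119, 39, 199, 160, 59]
t=4: [210, 172, 61, 121, 127, 113, 23, 153]
t=5: [133, 60, 161, 114, 108, 126, 78, 35]
t=6: [98, 156, 39, 121, 143, 119, 201, 121]
t=7: [155, 38, 110, 117, 71, 110, 122, 117]
t=8: [44, 112, 143, 131, 186, 149, 119, 127]

Answer: a_3(8) = 131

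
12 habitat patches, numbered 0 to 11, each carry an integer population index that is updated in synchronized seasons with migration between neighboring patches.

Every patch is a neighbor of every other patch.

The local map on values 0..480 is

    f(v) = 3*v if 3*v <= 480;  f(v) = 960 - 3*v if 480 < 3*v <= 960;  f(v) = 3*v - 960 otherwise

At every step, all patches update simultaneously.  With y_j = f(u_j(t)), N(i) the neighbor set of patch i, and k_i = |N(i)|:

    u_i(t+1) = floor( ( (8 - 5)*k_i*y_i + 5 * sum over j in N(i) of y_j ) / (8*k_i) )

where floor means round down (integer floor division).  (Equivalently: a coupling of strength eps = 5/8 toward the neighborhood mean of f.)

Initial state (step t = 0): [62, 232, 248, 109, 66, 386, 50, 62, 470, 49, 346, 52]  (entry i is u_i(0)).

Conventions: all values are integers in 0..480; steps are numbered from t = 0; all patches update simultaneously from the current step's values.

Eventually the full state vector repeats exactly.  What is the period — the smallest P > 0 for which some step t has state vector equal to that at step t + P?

Answer: 12
Key observation: The state at step 31, [378, 378, 380, 381, 379, 379, 377, 378, 378, 377, 378, 377], reappears at step 43 — and no state repeats earlier — so the cycle the system enters has period 12.

Derivation:
t=0: [62, 232, 248, 109, 66, 386, 50, 62, 470, 49, 346, 52]
t=1: [204, 229, 213, 249, 208, 208, 192, 204, 288, 192, 170, 194]
t=2: [330, 306, 321, 287, 326, 326, 341, 330, 250, 341, 362, 339]
t=3: [52, 56, 44, 74, 48, 48, 63, 52, 109, 63, 83, 61]
t=4: [177, 181, 170, 198, 174, 174, 188, 177, 232, 188, 207, 186]
t=5: [407, 403, 413, 387, 410, 410, 396, 407, 354, 396, 378, 398]
t=6: [239, 235, 245, 220, 242, 242, 229, 239, 189, 229, 212, 231]
t=7: [262, 266, 257, 280, 259, 259, 272, 262, 310, 272, 288, 270]
t=8: [154, 150, 159, 137, 157, 157, 145, 154, 108, 145, 129, 147]
t=9: [443, 440, 448, 427, 446, 446, 435, 443, 400, 435, 420, 437]
t=10: [352, 349, 357, 337, 355, 355, 345, 352, 311, 345, 330, 346]
t=11: [83, 80, 88, 69, 86, 86, 77, 83, 61, 77, 62, 78]
t=12: [237, 234, 242, 224, 240, 240, 232, 237, 216, 232, 217, 232]
t=13: [259, 262, 254, 271, 256, 256, 264, 259, 279, 264, 278, 264]
t=14: [173, 170, 177, 161, 175, 175, 168, 173, 154, 168, 154, 168]
t=15: [447, 450, 443, 458, 445, 445, 451, 447, 453, 451, 453, 451]
t=16: [386, 388, 382, 396, 384, 384, 389, 386, 391, 389, 391, 389]
t=17: [201, 203, 198, 211, 200, 200, 204, 201, 206, 204, 206, 204]
t=18: [352, 350, 355, 343, 353, 353, 349, 352, 347, 349, 347, 349]
t=19: [91, 89, 94, 83, 92, 92, 88, 91, 86, 88, 86, 88]
t=20: [268, 267, 271, 261, 269, 269, 266, 268, 264, 266, 264, 266]
t=21: [158, 159, 156, 165, 157, 157, 160, 158, 162, 160, 162, 160]
t=22: [474, 474, 472, 471, 473, 473, 475, 474, 474, 475, 474, 475]
t=23: [461, 461, 459, 458, 460, 460, 462, 461, 461, 462, 461, 462]
t=24: [422, 422, 420, 419, 421, 421, 423, 422, 422, 423, 422, 423]
t=25: [305, 305, 303, 302, 304, 304, 306, 305, 305, 306, 305, 306]
t=26: [45, 45, 47, 48, 46, 46, 44, 45, 45, 44, 45, 44]
t=27: [135, 135, 137, 138, 136, 136, 134, 135, 135, 134, 135, 134]
t=28: [405, 405, 407, 408, 406, 406, 404, 405, 405, 404, 405, 404]
t=29: [255, 255, 257, 258, 256, 256, 254, 255, 255, 254, 255, 254]
t=30: [194, 194, 192, 191, 193, 193, 195, 194, 194, 195, 194, 195]
t=31: [378, 378, 380, 381, 379, 379, 377, 378, 378, 377, 378, 377]
t=32: [174, 174, 176, 177, 175, 175, 173, 174, 174, 173, 174, 173]
t=33: [437, 437, 435, 434, 436, 436, 438, 437, 437, 438, 437, 438]
t=34: [350, 350, 348, 347, 349, 349, 351, 350, 350, 351, 350, 351]
t=35: [89, 89, 87, 86, 88, 88, 90, 89, 89, 90, 89, 90]
t=36: [266, 266, 264, 263, 265, 265, 267, 266, 266, 267, 266, 267]
t=37: [162, 162, 164, 165, 163, 163, 161, 162, 162, 161, 162, 161]
t=38: [473, 473, 471, 470, 472, 472, 474, 473, 473, 474, 473, 474]
t=39: [458, 458, 456, 455, 457, 457, 459, 458, 458, 459, 458, 459]
t=40: [413, 413, 411, 410, 412, 412, 414, 413, 413, 414, 413, 414]
t=41: [278, 278, 276, 275, 277, 277, 279, 278, 278, 279, 278, 279]
t=42: [126, 126, 128, 129, 127, 127, 125, 126, 126, 125, 126, 125]
t=43: [378, 378, 380, 381, 379, 379, 377, 378, 378, 377, 378, 377]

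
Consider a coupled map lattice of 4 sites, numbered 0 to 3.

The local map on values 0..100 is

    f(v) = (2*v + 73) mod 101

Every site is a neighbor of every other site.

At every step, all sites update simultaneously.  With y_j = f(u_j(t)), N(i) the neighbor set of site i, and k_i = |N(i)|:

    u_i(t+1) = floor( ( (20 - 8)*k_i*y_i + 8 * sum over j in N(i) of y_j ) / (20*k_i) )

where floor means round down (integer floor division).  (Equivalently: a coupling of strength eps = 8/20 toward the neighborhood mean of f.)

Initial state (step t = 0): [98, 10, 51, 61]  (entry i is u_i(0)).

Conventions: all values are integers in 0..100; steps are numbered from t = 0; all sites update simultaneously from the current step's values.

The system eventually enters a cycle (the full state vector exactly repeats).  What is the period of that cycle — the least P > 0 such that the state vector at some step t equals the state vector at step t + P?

Simulating step by step:
t=0: [98, 10, 51, 61]
t=1: [75, 87, 78, 87]
t=2: [28, 39, 31, 39]
t=3: [34, 44, 37, 44]
t=4: [46, 55, 48, 55]
t=5: [69, 77, 71, 77]
t=6: [13, 21, 15, 21]
t=7: [63, 23, 18, 23]
t=8: [64, 27, 22, 27]
t=9: [69, 34, 29, 34]
t=10: [20, 34, 29, 34]
t=11: [21, 34, 30, 34]
t=12: [23, 35, 31, 35]
t=13: [26, 37, 34, 37]
t=14: [32, 42, 39, 42]
t=15: [43, 52, 49, 52]
t=16: [64, 72, 70, 72]
t=17: [65, 25, 23, 25]
t=18: [8, 18, 16, 18]
t=19: [56, 18, 16, 18]
t=20: [53, 17, 15, 17]
t=21: [48, 15, 13, 15]
t=22: [54, 23, 69, 23]
t=23: [54, 25, 20, 25]
t=24: [55, 28, 23, 28]
t=25: [59, 33, 29, 33]
t=26: [68, 43, 40, 43]
t=27: [26, 50, 47, 50]
t=28: [42, 64, 62, 64]
t=29: [73, 93, 91, 93]
t=30: [32, 51, 49, 51]
t=31: [50, 68, 66, 68]
t=32: [45, 15, 13, 15]
t=33: [50, 22, 68, 22]
t=34: [48, 22, 18, 22]
t=35: [46, 21, 18, 21]
t=36: [43, 19, 17, 19]
t=37: [38, 15, 14, 15]
t=38: [29, 7, 6, 7]
t=39: [52, 79, 78, 79]
t=40: [56, 35, 34, 35]
t=41: [66, 47, 46, 47]
t=42: [27, 57, 56, 57]
t=43: [49, 77, 76, 77]
t=44: [51, 30, 29, 30]
t=45: [56, 37, 36, 37]
t=46: [68, 50, 49, 50]
t=47: [32, 63, 62, 63]
t=48: [60, 89, 88, 89]
t=49: [74, 54, 53, 54]
t=50: [43, 71, 70, 71]
t=51: [39, 18, 17, 18]
t=52: [32, 13, 12, 13]
t=53: [60, 90, 89, 90]
t=54: [75, 56, 55, 56]
t=55: [45, 75, 74, 75]
t=56: [45, 26, 25, 26]
t=57: [46, 28, 27, 28]
t=58: [49, 32, 31, 32]
t=59: [56, 40, 39, 40]
t=60: [70, 56, 55, 56]
t=61: [39, 74, 73, 74]
t=62: [37, 22, 21, 22]
t=63: [33, 19, 18, 19]
t=64: [26, 13, 12, 13]
t=65: [53, 88, 87, 88]
t=66: [65, 50, 49, 50]
t=67: [29, 62, 61, 62]
t=68: [56, 86, 86, 86]
t=69: [67, 48, 48, 48]
t=70: [30, 59, 59, 59]
t=71: [55, 82, 82, 82]
t=72: [63, 41, 41, 41]
t=73: [80, 59, 59, 59]
t=74: [54, 82, 82, 82]
t=75: [62, 41, 41, 41]
t=76: [79, 59, 59, 59]
t=77: [53, 81, 81, 81]
t=78: [60, 39, 39, 39]
t=79: [75, 55, 55, 55]
t=80: [45, 73, 73, 73]
t=81: [44, 23, 23, 23]
t=82: [43, 23, 23, 23]
t=83: [42, 23, 23, 23]
t=84: [40, 23, 23, 23]
t=85: [38, 22, 22, 22]
t=86: [35, 20, 20, 20]
t=87: [30, 16, 16, 16]
t=88: [20, 7, 7, 7]
t=89: [42, 77, 77, 77]
t=90: [43, 29, 29, 29]
t=91: [46, 33, 33, 33]
t=92: [53, 41, 41, 41]
t=93: [68, 57, 57, 57]
t=94: [38, 75, 75, 75]
t=95: [37, 24, 24, 24]
t=96: [35, 23, 23, 23]
t=97: [32, 21, 21, 21]
t=98: [27, 16, 16, 16]
t=99: [17, 6, 6, 6]
t=100: [37, 74, 74, 74]
t=101: [35, 22, 22, 22]
t=102: [31, 19, 19, 19]
t=103: [24, 13, 13, 13]
t=104: [51, 88, 88, 88]
t=105: [63, 50, 50, 50]
t=106: [87, 75, 75, 75]
t=107: [35, 24, 24, 24]
t=108: [33, 22, 22, 22]
t=109: [29, 18, 18, 18]
t=110: [21, 10, 10, 10]
t=111: [45, 82, 82, 82]
t=112: [51, 38, 38, 38]
t=113: [63, 51, 51, 51]
t=114: [88, 77, 77, 77]
t=115: [38, 27, 27, 27]
t=116: [39, 28, 28, 28]
t=117: [41, 30, 30, 30]
t=118: [45, 34, 34, 34]
t=119: [53, 42, 42, 42]
t=120: [69, 58, 58, 58]
t=121: [40, 77, 77, 77]
t=122: [41, 28, 28, 28]
t=123: [43, 31, 31, 31]
t=124: [48, 37, 37, 37]
t=125: [59, 48, 48, 48]
t=126: [81, 70, 70, 70]
t=127: [24, 13, 13, 13]

Answer: 24
Key observation: The state at step 103, [24, 13, 13, 13], reappears at step 127 — and no state repeats earlier — so the cycle the system enters has period 24.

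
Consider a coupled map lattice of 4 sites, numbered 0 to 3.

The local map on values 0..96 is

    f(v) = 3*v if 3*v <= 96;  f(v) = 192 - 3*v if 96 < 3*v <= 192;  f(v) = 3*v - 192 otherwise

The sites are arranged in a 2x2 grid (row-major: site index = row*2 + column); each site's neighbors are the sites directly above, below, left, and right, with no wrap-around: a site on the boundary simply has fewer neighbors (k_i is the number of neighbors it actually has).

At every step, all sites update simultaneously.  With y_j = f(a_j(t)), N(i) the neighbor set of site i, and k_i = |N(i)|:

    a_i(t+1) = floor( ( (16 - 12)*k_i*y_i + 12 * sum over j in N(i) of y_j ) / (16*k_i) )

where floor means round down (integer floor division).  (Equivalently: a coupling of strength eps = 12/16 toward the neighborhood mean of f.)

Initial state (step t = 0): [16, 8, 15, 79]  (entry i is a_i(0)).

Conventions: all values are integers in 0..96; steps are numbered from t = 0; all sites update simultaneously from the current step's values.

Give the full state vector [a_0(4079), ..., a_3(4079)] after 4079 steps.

Answer: [69, 75, 75, 69]
Key observation: The state at step 11, [69, 75, 75, 69], reappears at step 17: the system is in a cycle of period 6 from step 11 on.  Therefore the state at step 4079 equals the state at step 11 + ((4079 - 11) mod 6) = 11, which is [69, 75, 75, 69].

Derivation:
t=0: [16, 8, 15, 79]
t=1: [37, 40, 46, 37]
t=2: [67, 78, 74, 67]
t=3: [29, 17, 14, 29]
t=4: [56, 78, 75, 56]
t=5: [34, 28, 26, 34]
t=6: [83, 88, 87, 83]
t=7: [67, 60, 60, 67]
t=8: [11, 9, 9, 11]
t=9: [28, 31, 31, 28]
t=10: [90, 86, 86, 90]
t=11: [69, 75, 75, 69]
t=12: [28, 19, 19, 28]
t=13: [63, 77, 77, 63]
t=14: [30, 12, 12, 30]
t=15: [49, 76, 76, 49]
t=16: [38, 42, 42, 38]
t=17: [69, 75, 75, 69]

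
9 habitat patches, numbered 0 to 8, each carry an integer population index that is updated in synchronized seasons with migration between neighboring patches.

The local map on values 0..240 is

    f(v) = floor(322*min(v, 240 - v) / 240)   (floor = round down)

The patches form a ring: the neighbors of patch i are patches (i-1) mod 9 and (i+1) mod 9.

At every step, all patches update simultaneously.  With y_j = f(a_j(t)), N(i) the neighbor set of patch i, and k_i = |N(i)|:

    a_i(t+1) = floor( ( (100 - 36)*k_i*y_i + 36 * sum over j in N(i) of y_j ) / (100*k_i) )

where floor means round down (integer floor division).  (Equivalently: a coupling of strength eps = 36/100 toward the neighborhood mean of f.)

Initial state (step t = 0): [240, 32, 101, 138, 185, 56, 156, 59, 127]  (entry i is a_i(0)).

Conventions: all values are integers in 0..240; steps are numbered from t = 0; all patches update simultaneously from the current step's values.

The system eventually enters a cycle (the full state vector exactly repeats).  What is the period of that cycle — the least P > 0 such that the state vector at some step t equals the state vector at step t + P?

Answer: 8
Key observation: The state at step 41, [136, 118, 118, 136, 154, 158, 158, 158, 154], reappears at step 49 — and no state repeats earlier — so the cycle the system enters has period 8.

Derivation:
t=0: [240, 32, 101, 138, 185, 56, 156, 59, 127]
t=1: [34, 51, 118, 124, 84, 81, 99, 97, 110]
t=2: [67, 80, 141, 147, 119, 113, 127, 133, 125]
t=3: [103, 108, 126, 131, 151, 152, 149, 146, 140]
t=4: [138, 144, 149, 142, 123, 118, 122, 126, 133]
t=5: [135, 128, 124, 133, 151, 157, 156, 151, 143]
t=6: [140, 149, 151, 140, 121, 112, 113, 119, 129]
t=7: [134, 123, 122, 135, 152, 151, 152, 155, 147]
t=8: [141, 153, 154, 139, 122, 118, 117, 116, 125]
t=9: [133, 118, 118, 135, 153, 157, 156, 155, 150]
t=10: [141, 155, 154, 138, 119, 112, 112, 114, 123]
t=11: [133, 117, 118, 136, 153, 151, 150, 152, 150]
t=12: [141, 154, 154, 138, 120, 118, 119, 118, 123]
t=13: [133, 118, 118, 136, 155, 158, 158, 157, 152]
t=14: [141, 155, 154, 137, 117, 110, 110, 112, 121]
t=15: [133, 117, 118, 137, 151, 148, 147, 151, 152]
t=16: [140, 154, 154, 138, 123, 122, 122, 119, 122]
t=17: [134, 118, 118, 135, 152, 157, 158, 158, 153]
t=18: [140, 155, 154, 139, 120, 112, 110, 111, 119]
t=19: [134, 117, 118, 136, 154, 151, 147, 149, 152]
t=20: [140, 153, 154, 138, 120, 119, 122, 121, 123]
t=21: [134, 119, 118, 136, 156, 159, 158, 158, 152]
t=22: [140, 155, 154, 137, 116, 109, 109, 111, 120]
t=23: [135, 117, 118, 136, 150, 147, 146, 149, 153]
t=24: [138, 153, 154, 139, 124, 123, 124, 121, 121]
t=25: [136, 119, 118, 135, 151, 155, 155, 158, 154]
t=26: [138, 155, 154, 139, 121, 114, 113, 111, 118]
t=27: [136, 118, 118, 135, 153, 153, 150, 150, 152]
t=28: [138, 154, 154, 138, 120, 116, 119, 119, 122]
t=29: [136, 118, 118, 136, 155, 156, 158, 158, 154]
t=30: [138, 154, 154, 137, 118, 112, 110, 110, 118]
t=31: [136, 118, 119, 137, 152, 150, 147, 148, 152]
t=32: [138, 154, 155, 138, 121, 120, 123, 122, 122]
t=33: [136, 118, 118, 136, 155, 159, 157, 157, 154]
t=34: [138, 154, 154, 137, 117, 109, 110, 111, 118]
t=35: [136, 118, 119, 137, 150, 147, 147, 149, 152]
t=36: [138, 154, 155, 138, 123, 123, 123, 121, 122]
t=37: [136, 118, 118, 135, 152, 156, 156, 158, 154]
t=38: [138, 154, 154, 139, 120, 113, 111, 111, 118]
t=39: [136, 118, 118, 136, 154, 152, 148, 149, 152]
t=40: [138, 154, 154, 138, 119, 118, 121, 121, 122]
t=41: [136, 118, 118, 136, 154, 158, 158, 158, 154]
t=42: [138, 154, 154, 138, 118, 110, 110, 110, 118]
t=43: [136, 118, 118, 136, 152, 148, 147, 148, 152]
t=44: [138, 154, 154, 138, 122, 122, 123, 122, 122]
t=45: [136, 118, 118, 136, 154, 157, 156, 157, 154]
t=46: [138, 154, 154, 138, 118, 111, 111, 111, 118]
t=47: [136, 118, 118, 136, 152, 149, 148, 149, 152]
t=48: [138, 154, 154, 138, 122, 121, 122, 121, 122]
t=49: [136, 118, 118, 136, 154, 158, 158, 158, 154]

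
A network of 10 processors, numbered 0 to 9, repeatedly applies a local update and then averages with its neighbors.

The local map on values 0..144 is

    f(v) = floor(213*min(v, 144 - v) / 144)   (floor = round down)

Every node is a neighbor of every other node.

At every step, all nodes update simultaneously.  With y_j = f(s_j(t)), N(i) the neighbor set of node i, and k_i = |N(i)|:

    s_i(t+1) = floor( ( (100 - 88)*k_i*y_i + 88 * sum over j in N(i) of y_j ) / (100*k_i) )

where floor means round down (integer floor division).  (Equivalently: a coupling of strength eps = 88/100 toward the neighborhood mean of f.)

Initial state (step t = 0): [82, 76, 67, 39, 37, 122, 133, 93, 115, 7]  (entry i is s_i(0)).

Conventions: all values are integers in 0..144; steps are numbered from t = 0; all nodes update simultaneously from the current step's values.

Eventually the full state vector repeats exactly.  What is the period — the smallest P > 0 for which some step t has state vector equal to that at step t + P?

Answer: 6
Key observation: The state at step 12, [91, 91, 91, 91, 91, 91, 91, 91, 91, 91], reappears at step 18 — and no state repeats earlier — so the cycle the system enters has period 6.

Derivation:
t=0: [82, 76, 67, 39, 37, 122, 133, 93, 115, 7]
t=1: [58, 58, 58, 57, 57, 57, 56, 57, 57, 56]
t=2: [83, 83, 83, 83, 83, 83, 83, 83, 83, 83]
t=3: [90, 90, 90, 90, 90, 90, 90, 90, 90, 90]
t=4: [79, 79, 79, 79, 79, 79, 79, 79, 79, 79]
t=5: [96, 96, 96, 96, 96, 96, 96, 96, 96, 96]
t=6: [71, 71, 71, 71, 71, 71, 71, 71, 71, 71]
t=7: [105, 105, 105, 105, 105, 105, 105, 105, 105, 105]
t=8: [57, 57, 57, 57, 57, 57, 57, 57, 57, 57]
t=9: [84, 84, 84, 84, 84, 84, 84, 84, 84, 84]
t=10: [88, 88, 88, 88, 88, 88, 88, 88, 88, 88]
t=11: [82, 82, 82, 82, 82, 82, 82, 82, 82, 82]
t=12: [91, 91, 91, 91, 91, 91, 91, 91, 91, 91]
t=13: [78, 78, 78, 78, 78, 78, 78, 78, 78, 78]
t=14: [97, 97, 97, 97, 97, 97, 97, 97, 97, 97]
t=15: [69, 69, 69, 69, 69, 69, 69, 69, 69, 69]
t=16: [102, 102, 102, 102, 102, 102, 102, 102, 102, 102]
t=17: [62, 62, 62, 62, 62, 62, 62, 62, 62, 62]
t=18: [91, 91, 91, 91, 91, 91, 91, 91, 91, 91]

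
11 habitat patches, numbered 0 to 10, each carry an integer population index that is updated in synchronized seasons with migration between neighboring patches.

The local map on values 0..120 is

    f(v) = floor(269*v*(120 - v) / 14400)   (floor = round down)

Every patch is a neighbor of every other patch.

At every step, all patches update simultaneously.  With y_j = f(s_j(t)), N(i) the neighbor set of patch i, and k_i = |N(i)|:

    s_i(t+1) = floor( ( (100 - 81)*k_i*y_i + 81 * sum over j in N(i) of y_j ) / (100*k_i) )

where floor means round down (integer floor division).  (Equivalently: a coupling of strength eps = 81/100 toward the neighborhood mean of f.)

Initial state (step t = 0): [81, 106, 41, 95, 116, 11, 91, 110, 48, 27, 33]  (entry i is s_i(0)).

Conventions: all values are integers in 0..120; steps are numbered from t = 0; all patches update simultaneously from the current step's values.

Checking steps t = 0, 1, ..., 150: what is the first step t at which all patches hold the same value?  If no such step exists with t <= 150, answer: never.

Answer: 2
Key observation: Synchronization is absorbing here: once all patches are equal they stay equal, and step 2 is the first all-equal step.

Derivation:
t=0: [81, 106, 41, 95, 116, 11, 91, 110, 48, 27, 33]  (not all equal)
t=1: [43, 39, 43, 41, 37, 39, 41, 38, 43, 41, 42]  (not all equal)
t=2: [59, 59, 59, 59, 59, 59, 59, 59, 59, 59, 59]  (all equal)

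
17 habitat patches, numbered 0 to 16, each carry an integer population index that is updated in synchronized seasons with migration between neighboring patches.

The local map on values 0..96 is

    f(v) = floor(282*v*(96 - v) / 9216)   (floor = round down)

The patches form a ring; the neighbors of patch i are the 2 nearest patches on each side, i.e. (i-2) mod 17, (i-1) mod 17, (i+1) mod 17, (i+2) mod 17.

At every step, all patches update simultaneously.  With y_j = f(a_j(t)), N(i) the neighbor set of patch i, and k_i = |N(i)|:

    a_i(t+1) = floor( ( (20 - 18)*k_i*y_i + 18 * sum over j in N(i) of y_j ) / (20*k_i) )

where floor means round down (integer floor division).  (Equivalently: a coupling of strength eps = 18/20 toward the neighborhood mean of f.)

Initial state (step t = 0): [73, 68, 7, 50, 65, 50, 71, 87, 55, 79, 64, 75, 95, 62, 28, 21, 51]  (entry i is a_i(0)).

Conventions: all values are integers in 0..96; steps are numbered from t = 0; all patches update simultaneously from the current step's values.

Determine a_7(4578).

Simulating step by step:
t=0: [73, 68, 7, 50, 65, 50, 71, 87, 55, 79, 64, 75, 95, 62, 28, 21, 51]
t=1: [48, 53, 55, 53, 54, 53, 55, 54, 47, 49, 42, 42, 52, 41, 47, 59, 55]
t=2: [68, 69, 69, 69, 69, 69, 69, 69, 69, 69, 69, 69, 69, 68, 68, 69, 68]
t=3: [57, 57, 57, 57, 57, 57, 57, 57, 57, 57, 57, 57, 57, 57, 57, 57, 57]
t=4: [68, 68, 68, 68, 68, 68, 68, 68, 68, 68, 68, 68, 68, 68, 68, 68, 68]
t=5: [58, 58, 58, 58, 58, 58, 58, 58, 58, 58, 58, 58, 58, 58, 58, 58, 58]
t=6: [67, 67, 67, 67, 67, 67, 67, 67, 67, 67, 67, 67, 67, 67, 67, 67, 67]
t=7: [59, 59, 59, 59, 59, 59, 59, 59, 59, 59, 59, 59, 59, 59, 59, 59, 59]
t=8: [66, 66, 66, 66, 66, 66, 66, 66, 66, 66, 66, 66, 66, 66, 66, 66, 66]
t=9: [60, 60, 60, 60, 60, 60, 60, 60, 60, 60, 60, 60, 60, 60, 60, 60, 60]
t=10: [66, 66, 66, 66, 66, 66, 66, 66, 66, 66, 66, 66, 66, 66, 66, 66, 66]

Answer: a_7(4578) = 66
Key observation: The state at step 8, [66, 66, 66, 66, 66, 66, 66, 66, 66, 66, 66, 66, 66, 66, 66, 66, 66], reappears at step 10: the system is in a cycle of period 2 from step 8 on.  Therefore the state at step 4578 equals the state at step 8 + ((4578 - 8) mod 2) = 8, which is [66, 66, 66, 66, 66, 66, 66, 66, 66, 66, 66, 66, 66, 66, 66, 66, 66].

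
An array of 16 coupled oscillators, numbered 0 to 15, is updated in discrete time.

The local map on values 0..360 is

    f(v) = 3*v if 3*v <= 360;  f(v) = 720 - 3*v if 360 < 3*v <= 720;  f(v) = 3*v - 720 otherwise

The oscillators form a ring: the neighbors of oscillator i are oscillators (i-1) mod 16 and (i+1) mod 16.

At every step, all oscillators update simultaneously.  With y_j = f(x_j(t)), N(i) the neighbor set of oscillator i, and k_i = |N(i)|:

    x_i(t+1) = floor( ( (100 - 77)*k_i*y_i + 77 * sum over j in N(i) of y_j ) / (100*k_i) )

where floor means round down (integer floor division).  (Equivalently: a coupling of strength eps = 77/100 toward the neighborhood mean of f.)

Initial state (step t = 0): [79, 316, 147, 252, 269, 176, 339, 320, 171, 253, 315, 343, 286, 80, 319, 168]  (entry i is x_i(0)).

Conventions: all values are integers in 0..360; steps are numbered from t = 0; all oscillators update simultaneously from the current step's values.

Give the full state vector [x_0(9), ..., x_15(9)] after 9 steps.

Answer: [149, 171, 202, 289, 287, 193, 106, 44, 61, 98, 169, 227, 260, 173, 185, 141]

Derivation:
t=0: [79, 316, 147, 252, 269, 176, 339, 320, 171, 253, 315, 343, 286, 80, 319, 168]
t=1: [225, 251, 165, 149, 107, 192, 234, 249, 155, 175, 185, 210, 243, 199, 230, 232]
t=2: [32, 111, 169, 273, 234, 163, 69, 111, 144, 206, 147, 87, 84, 43, 63, 34]
t=3: [189, 195, 215, 111, 131, 139, 264, 267, 233, 241, 203, 264, 208, 199, 132, 133]
t=4: [210, 118, 197, 231, 320, 223, 164, 54, 37, 51, 54, 96, 97, 189, 245, 257]
t=5: [176, 165, 176, 148, 85, 191, 134, 167, 146, 140, 207, 240, 236, 153, 81, 52]
t=6: [190, 199, 237, 235, 221, 254, 214, 281, 264, 215, 138, 42, 103, 158, 216, 203]
t=7: [124, 89, 55, 28, 35, 61, 81, 86, 92, 162, 147, 265, 214, 203, 154, 111]
t=8: [311, 258, 173, 123, 126, 176, 225, 259, 252, 267, 183, 154, 89, 154, 230, 309]
t=9: [149, 171, 202, 289, 287, 193, 106, 44, 61, 98, 169, 227, 260, 173, 185, 141]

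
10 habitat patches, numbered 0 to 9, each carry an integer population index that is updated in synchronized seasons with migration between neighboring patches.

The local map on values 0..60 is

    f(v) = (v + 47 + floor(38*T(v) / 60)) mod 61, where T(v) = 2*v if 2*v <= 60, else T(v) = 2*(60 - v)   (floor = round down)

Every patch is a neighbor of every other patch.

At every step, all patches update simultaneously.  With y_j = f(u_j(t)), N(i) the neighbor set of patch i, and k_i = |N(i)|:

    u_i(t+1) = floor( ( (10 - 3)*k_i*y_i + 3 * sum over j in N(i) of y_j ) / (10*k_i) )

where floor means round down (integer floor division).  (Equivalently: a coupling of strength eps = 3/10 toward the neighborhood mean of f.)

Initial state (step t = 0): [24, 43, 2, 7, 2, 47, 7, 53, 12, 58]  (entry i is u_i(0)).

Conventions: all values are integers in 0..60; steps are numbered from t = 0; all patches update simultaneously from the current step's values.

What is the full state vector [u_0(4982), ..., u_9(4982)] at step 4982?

Answer: [49, 49, 49, 49, 49, 49, 49, 49, 49, 49]
Key observation: The state at step 5, [48, 48, 48, 48, 48, 48, 48, 48, 48, 48], reappears at step 7: the system is in a cycle of period 2 from step 5 on.  Therefore the state at step 4982 equals the state at step 5 + ((4982 - 5) mod 2) = 6, which is [49, 49, 49, 49, 49, 49, 49, 49, 49, 49].

Derivation:
t=0: [24, 43, 2, 7, 2, 47, 7, 53, 12, 58]
t=1: [38, 44, 45, 12, 45, 44, 12, 42, 20, 42]
t=2: [47, 46, 46, 22, 46, 46, 22, 46, 34, 46]
t=3: [48, 48, 48, 38, 48, 48, 38, 48, 50, 48]
t=4: [49, 49, 49, 50, 49, 49, 50, 49, 48, 49]
t=5: [48, 48, 48, 48, 48, 48, 48, 48, 48, 48]
t=6: [49, 49, 49, 49, 49, 49, 49, 49, 49, 49]
t=7: [48, 48, 48, 48, 48, 48, 48, 48, 48, 48]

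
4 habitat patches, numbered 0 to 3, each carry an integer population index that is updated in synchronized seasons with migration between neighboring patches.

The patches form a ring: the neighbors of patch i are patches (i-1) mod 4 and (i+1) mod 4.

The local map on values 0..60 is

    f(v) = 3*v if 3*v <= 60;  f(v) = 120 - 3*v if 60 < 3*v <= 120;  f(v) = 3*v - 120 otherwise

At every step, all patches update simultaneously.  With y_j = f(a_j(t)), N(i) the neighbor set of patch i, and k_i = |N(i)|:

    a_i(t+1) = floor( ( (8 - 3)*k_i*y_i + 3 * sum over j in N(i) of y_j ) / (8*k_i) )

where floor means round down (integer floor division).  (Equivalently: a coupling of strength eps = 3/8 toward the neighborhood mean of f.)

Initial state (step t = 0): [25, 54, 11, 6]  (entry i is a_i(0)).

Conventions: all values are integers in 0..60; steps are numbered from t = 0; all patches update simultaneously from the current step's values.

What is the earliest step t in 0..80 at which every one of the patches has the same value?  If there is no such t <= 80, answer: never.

Simulating step by step:
t=0: [25, 54, 11, 6]  (not all equal)
t=1: [39, 40, 31, 25]  (not all equal)
t=2: [10, 5, 25, 33]  (not all equal)
t=3: [25, 23, 34, 27]  (not all equal)
t=4: [45, 43, 28, 36]  (not all equal)
t=5: [13, 15, 26, 17]  (not all equal)
t=6: [42, 43, 44, 47]  (not all equal)
t=7: [9, 9, 13, 16]  (not all equal)
t=8: [30, 29, 38, 42]  (not all equal)
t=9: [26, 27, 11, 10]  (not all equal)
t=10: [39, 38, 33, 32]  (not all equal)
t=11: [7, 8, 18, 19]  (not all equal)
t=12: [28, 29, 48, 49]  (not all equal)
t=13: [33, 31, 26, 28]  (not all equal)
t=14: [24, 28, 38, 34]  (not all equal)
t=15: [40, 32, 13, 21]  (not all equal)
t=16: [15, 22, 39, 42]  (not all equal)
t=17: [39, 42, 13, 12]  (not all equal)
t=18: [9, 11, 32, 30]  (not all equal)
t=19: [28, 30, 26, 28]  (not all equal)
t=20: [34, 33, 38, 37]  (not all equal)
t=21: [16, 17, 9, 10]  (not all equal)
t=22: [45, 45, 32, 32]  (not all equal)
t=23: [16, 16, 22, 22]  (not all equal)
t=24: [49, 49, 52, 52]  (not all equal)
t=25: [28, 28, 34, 34]  (not all equal)
t=26: [32, 32, 21, 21]  (not all equal)
t=27: [30, 30, 50, 50]  (not all equal)
t=28: [30, 30, 30, 30]  (all equal)

Answer: 28
Key observation: Synchronization is absorbing here: once all patches are equal they stay equal, and step 28 is the first all-equal step.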